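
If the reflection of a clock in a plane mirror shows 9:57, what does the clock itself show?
Reflection across the vertical (12-6) axis maps a hand at angle A degrees to (360 - A) degrees, which sends a reading of T minutes past 12:00 to (720 - T) minutes past 12:00.
Mirror reads 9:57 = 597 minutes past 12:00.
Actual time: (720 - 597) mod 720 = 123 minutes = 2:03.

Final answer: 2:03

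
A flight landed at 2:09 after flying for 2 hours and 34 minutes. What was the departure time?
Starting time: 2:09 = 129 total minutes past 12:00
Subtracting: 2 hours and 34 minutes = 154 minutes
129 - 154 = -25 (negative, add 12 hours = 720) = 695 minutes
= 11 hours and 35 minutes past 12:00 = 11:35

Final answer: 11:35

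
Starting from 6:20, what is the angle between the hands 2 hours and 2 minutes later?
First find the time 2 hours and 2 minutes after 6:20.
Total minutes: 6 x 60 + 20 + 2 x 60 + 2 = 502.
502 mod 720 = 502 minutes = 8:22.
Now compute the angle at 8:22:
Hour hand: 8 x 30 + 22 x 0.5 = 251 degrees
Minute hand: 22 x 6 = 132 degrees
Difference: |251 - 132| = 119 degrees
The angle is 119 degrees

Final answer: 119 degrees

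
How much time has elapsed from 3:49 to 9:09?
From 3:49 to 9:09:
(9 x 60 + 9) - (3 x 60 + 49) = 549 - 229 = 320 minutes
= 5 hours and 20 minutes

Final answer: 5 hours and 20 minutes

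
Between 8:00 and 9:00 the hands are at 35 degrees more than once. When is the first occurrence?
At t minutes past 8:00, the hour hand is at 30 x 8 + 0.5t degrees and the minute hand is at 6t degrees.
The smaller angle between them is 35 degrees when |30H - 5.5t| = 35 or |30H - 5.5t| = 325.
With H = 8, solve 30 x 8 - 5.5t = +/- target for each target:
  t = (30 x 8 - 35) / 5.5 = 37.27
  t = (30 x 8 + 35) / 5.5 = 50
  t = (30 x 8 - 325) / 5.5 = -15.45 (outside (0, 60))
  t = (30 x 8 + 325) / 5.5 = 102.73 (outside (0, 60))
Valid solutions in (0, 60): {37.27, 50} minutes.
The first occurrence is t = 37.27 minutes.
The hands form a 35-degree angle at 37.27 minutes past 8:00.

Final answer: 37.27 minutes past 8:00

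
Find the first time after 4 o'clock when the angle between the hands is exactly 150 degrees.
At t minutes past 4:00, the hour hand is at 30 x 4 + 0.5t degrees and the minute hand is at 6t degrees.
The smaller angle between them is 150 degrees when |30H - 5.5t| = 150 or |30H - 5.5t| = 210.
With H = 4, solve 30 x 4 - 5.5t = +/- target for each target:
  t = (30 x 4 - 150) / 5.5 = -5.45 (outside (0, 60))
  t = (30 x 4 + 150) / 5.5 = 49.09
  t = (30 x 4 - 210) / 5.5 = -16.36 (outside (0, 60))
  t = (30 x 4 + 210) / 5.5 = 60 (outside (0, 60))
Valid solutions in (0, 60): {49.09} minutes.
The first occurrence is t = 49.09 minutes.
The hands form a 150-degree angle at 49.09 minutes past 4:00.

Final answer: 49.09 minutes past 4:00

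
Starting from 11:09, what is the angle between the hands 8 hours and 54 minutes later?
First find the time 8 hours and 54 minutes after 11:09.
Total minutes: 11 x 60 + 9 + 8 x 60 + 54 = 1203.
1203 mod 720 = 483 minutes = 8:03.
Now compute the angle at 8:03:
Hour hand: 8 x 30 + 3 x 0.5 = 241.5 degrees
Minute hand: 3 x 6 = 18 degrees
Difference: |241.5 - 18| = 223.5 degrees
Smaller angle: 360 - 223.5 = 136.5 degrees

Final answer: 136.5 degrees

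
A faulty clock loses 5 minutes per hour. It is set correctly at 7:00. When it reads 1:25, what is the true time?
For every 60 true minutes, the faulty clock advances 55 minutes, so 1 faulty-clock minute corresponds to 60/55 true minutes.
From 7:00 to 1:25 on the faulty dial is 385 minutes.
True elapsed: 385 x 60/55 = 420 minutes = 7 hours.
True time: 7:00 + 7 hours = 2:00.

Final answer: 2:00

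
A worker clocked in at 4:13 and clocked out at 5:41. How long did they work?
From 4:13 to 5:41:
(5 x 60 + 41) - (4 x 60 + 13) = 341 - 253 = 88 minutes
= 1 hour and 28 minutes

Final answer: 1 hour and 28 minutes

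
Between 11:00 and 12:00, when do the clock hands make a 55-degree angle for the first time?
At t minutes past 11:00, the hour hand is at 30 x 11 + 0.5t degrees and the minute hand is at 6t degrees.
The smaller angle between them is 55 degrees when |30H - 5.5t| = 55 or |30H - 5.5t| = 305.
With H = 11, solve 30 x 11 - 5.5t = +/- target for each target:
  t = (30 x 11 - 55) / 5.5 = 50
  t = (30 x 11 + 55) / 5.5 = 70 (outside (0, 60))
  t = (30 x 11 - 305) / 5.5 = 4.55
  t = (30 x 11 + 305) / 5.5 = 115.45 (outside (0, 60))
Valid solutions in (0, 60): {4.55, 50} minutes.
The first occurrence is t = 4.55 minutes.
The hands form a 55-degree angle at 4.55 minutes past 11:00.

Final answer: 4.55 minutes past 11:00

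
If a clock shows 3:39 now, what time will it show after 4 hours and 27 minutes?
Starting time: 3:39
Adding 27 minutes to 39 minutes: 39 + 27 = 66 minutes = 1 hour and 6 minutes
Adding 4 hours: 3 + 4 + 1 (carry) = 8
Final time: 8:06

Final answer: 8:06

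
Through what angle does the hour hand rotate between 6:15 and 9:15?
The hour hand moves 0.5 degrees per minute.
Time elapsed: 9:15 - 6:15 = 180 minutes
Angular displacement: 180 x 0.5 = 90 degrees

Final answer: 90 degrees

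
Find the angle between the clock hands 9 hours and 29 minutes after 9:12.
First find the time 9 hours and 29 minutes after 9:12.
Total minutes: 9 x 60 + 12 + 9 x 60 + 29 = 1121.
1121 mod 720 = 401 minutes = 6:41.
Now compute the angle at 6:41:
Hour hand: 6 x 30 + 41 x 0.5 = 200.5 degrees
Minute hand: 41 x 6 = 246 degrees
Difference: |200.5 - 246| = 45.5 degrees
The angle is 45.5 degrees

Final answer: 45.5 degrees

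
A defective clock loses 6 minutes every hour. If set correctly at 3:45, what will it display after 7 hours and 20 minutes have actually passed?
For every 60 true minutes, the faulty clock advances 60 - 6 = 54 minutes.
True elapsed: 7 hours and 20 minutes = 440 minutes.
Faulty clock advances: 440 x 54/60 = 396 minutes (drift: 44 minutes behind).
Shown time: 3:45 + 396 minutes = 10:21.

Final answer: 10:21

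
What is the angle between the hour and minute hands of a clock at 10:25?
Hour hand position: 10 x 30 + 25 x 0.5 = 312.5 degrees
Minute hand position: 25 x 6 = 150 degrees
Difference: |312.5 - 150| = 162.5 degrees
The angle between the hands is 162.5 degrees

Final answer: 162.5 degrees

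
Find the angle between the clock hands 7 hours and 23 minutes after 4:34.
First find the time 7 hours and 23 minutes after 4:34.
Total minutes: 4 x 60 + 34 + 7 x 60 + 23 = 717.
717 mod 720 = 717 minutes = 11:57.
Now compute the angle at 11:57:
Hour hand: 11 x 30 + 57 x 0.5 = 358.5 degrees
Minute hand: 57 x 6 = 342 degrees
Difference: |358.5 - 342| = 16.5 degrees
The angle is 16.5 degrees

Final answer: 16.5 degrees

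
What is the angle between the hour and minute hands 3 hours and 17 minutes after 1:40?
First find the time 3 hours and 17 minutes after 1:40.
Total minutes: 1 x 60 + 40 + 3 x 60 + 17 = 297.
297 mod 720 = 297 minutes = 4:57.
Now compute the angle at 4:57:
Hour hand: 4 x 30 + 57 x 0.5 = 148.5 degrees
Minute hand: 57 x 6 = 342 degrees
Difference: |148.5 - 342| = 193.5 degrees
Smaller angle: 360 - 193.5 = 166.5 degrees

Final answer: 166.5 degrees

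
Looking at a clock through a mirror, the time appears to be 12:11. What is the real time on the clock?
Reflection across the vertical (12-6) axis maps a hand at angle A degrees to (360 - A) degrees, which sends a reading of T minutes past 12:00 to (720 - T) minutes past 12:00.
Mirror reads 12:11 = 11 minutes past 12:00.
Actual time: (720 - 11) mod 720 = 709 minutes = 11:49.

Final answer: 11:49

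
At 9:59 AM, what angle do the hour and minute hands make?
Hour hand position: 9 x 30 + 59 x 0.5 = 299.5 degrees
Minute hand position: 59 x 6 = 354 degrees
Difference: |299.5 - 354| = 54.5 degrees
The angle between the hands is 54.5 degrees

Final answer: 54.5 degrees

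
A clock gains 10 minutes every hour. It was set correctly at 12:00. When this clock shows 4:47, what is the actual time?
For every 60 true minutes, the faulty clock advances 70 minutes, so 1 faulty-clock minute corresponds to 60/70 true minutes.
From 12:00 to 4:47 on the faulty dial is 287 minutes.
True elapsed: 287 x 60/70 = 246 minutes = 4 hours and 6 minutes.
True time: 12:00 + 4 hours and 6 minutes = 4:06.

Final answer: 4:06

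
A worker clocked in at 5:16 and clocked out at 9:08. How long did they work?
From 5:16 to 9:08:
(9 x 60 + 8) - (5 x 60 + 16) = 548 - 316 = 232 minutes
= 3 hours and 52 minutes

Final answer: 3 hours and 52 minutes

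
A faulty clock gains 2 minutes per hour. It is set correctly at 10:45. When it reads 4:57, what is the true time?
For every 60 true minutes, the faulty clock advances 62 minutes, so 1 faulty-clock minute corresponds to 60/62 true minutes.
From 10:45 to 4:57 on the faulty dial is 372 minutes.
True elapsed: 372 x 60/62 = 360 minutes = 6 hours.
True time: 10:45 + 6 hours = 4:45.

Final answer: 4:45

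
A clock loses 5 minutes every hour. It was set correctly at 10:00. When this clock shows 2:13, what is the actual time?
For every 60 true minutes, the faulty clock advances 55 minutes, so 1 faulty-clock minute corresponds to 60/55 true minutes.
From 10:00 to 2:13 on the faulty dial is 253 minutes.
True elapsed: 253 x 60/55 = 276 minutes = 4 hours and 36 minutes.
True time: 10:00 + 4 hours and 36 minutes = 2:36.

Final answer: 2:36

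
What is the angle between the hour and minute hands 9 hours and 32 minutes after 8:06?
First find the time 9 hours and 32 minutes after 8:06.
Total minutes: 8 x 60 + 6 + 9 x 60 + 32 = 1058.
1058 mod 720 = 338 minutes = 5:38.
Now compute the angle at 5:38:
Hour hand: 5 x 30 + 38 x 0.5 = 169 degrees
Minute hand: 38 x 6 = 228 degrees
Difference: |169 - 228| = 59 degrees
The angle is 59 degrees

Final answer: 59 degrees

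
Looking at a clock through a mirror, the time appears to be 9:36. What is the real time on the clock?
Reflection across the vertical (12-6) axis maps a hand at angle A degrees to (360 - A) degrees, which sends a reading of T minutes past 12:00 to (720 - T) minutes past 12:00.
Mirror reads 9:36 = 576 minutes past 12:00.
Actual time: (720 - 576) mod 720 = 144 minutes = 2:24.

Final answer: 2:24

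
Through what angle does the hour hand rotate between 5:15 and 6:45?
The hour hand moves 0.5 degrees per minute.
Time elapsed: 6:45 - 5:15 = 90 minutes
Angular displacement: 90 x 0.5 = 45 degrees

Final answer: 45 degrees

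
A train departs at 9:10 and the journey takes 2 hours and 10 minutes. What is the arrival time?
Starting time: 9:10
Adding 10 minutes to 10 minutes: 10 + 10 = 20 minutes
Adding 2 hours: 9 + 2 = 11
Final time: 11:20

Final answer: 11:20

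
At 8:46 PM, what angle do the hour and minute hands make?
Hour hand position: 8 x 30 + 46 x 0.5 = 263 degrees
Minute hand position: 46 x 6 = 276 degrees
Difference: |263 - 276| = 13 degrees
The angle between the hands is 13 degrees

Final answer: 13 degrees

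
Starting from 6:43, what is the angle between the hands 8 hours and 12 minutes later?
First find the time 8 hours and 12 minutes after 6:43.
Total minutes: 6 x 60 + 43 + 8 x 60 + 12 = 895.
895 mod 720 = 175 minutes = 2:55.
Now compute the angle at 2:55:
Hour hand: 2 x 30 + 55 x 0.5 = 87.5 degrees
Minute hand: 55 x 6 = 330 degrees
Difference: |87.5 - 330| = 242.5 degrees
Smaller angle: 360 - 242.5 = 117.5 degrees

Final answer: 117.5 degrees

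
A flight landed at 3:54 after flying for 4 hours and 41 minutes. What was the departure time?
Starting time: 3:54 = 234 total minutes past 12:00
Subtracting: 4 hours and 41 minutes = 281 minutes
234 - 281 = -47 (negative, add 12 hours = 720) = 673 minutes
= 11 hours and 13 minutes past 12:00 = 11:13

Final answer: 11:13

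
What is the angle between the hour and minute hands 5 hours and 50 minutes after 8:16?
First find the time 5 hours and 50 minutes after 8:16.
Total minutes: 8 x 60 + 16 + 5 x 60 + 50 = 846.
846 mod 720 = 126 minutes = 2:06.
Now compute the angle at 2:06:
Hour hand: 2 x 30 + 6 x 0.5 = 63 degrees
Minute hand: 6 x 6 = 36 degrees
Difference: |63 - 36| = 27 degrees
The angle is 27 degrees

Final answer: 27 degrees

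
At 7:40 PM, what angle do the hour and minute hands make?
Hour hand position: 7 x 30 + 40 x 0.5 = 230 degrees
Minute hand position: 40 x 6 = 240 degrees
Difference: |230 - 240| = 10 degrees
The angle between the hands is 10 degrees

Final answer: 10 degrees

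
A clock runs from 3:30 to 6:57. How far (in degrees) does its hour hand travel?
The hour hand moves 0.5 degrees per minute.
Time elapsed: 6:57 - 3:30 = 207 minutes
Angular displacement: 207 x 0.5 = 103.5 degrees

Final answer: 103.5 degrees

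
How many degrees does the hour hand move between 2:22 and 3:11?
The hour hand moves 0.5 degrees per minute.
Time elapsed: 3:11 - 2:22 = 49 minutes
Angular displacement: 49 x 0.5 = 24.5 degrees

Final answer: 24.5 degrees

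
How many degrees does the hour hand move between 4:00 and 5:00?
The hour hand moves 0.5 degrees per minute.
Time elapsed: 5:00 - 4:00 = 60 minutes
Angular displacement: 60 x 0.5 = 30 degrees

Final answer: 30 degrees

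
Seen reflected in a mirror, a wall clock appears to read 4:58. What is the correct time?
Reflection across the vertical (12-6) axis maps a hand at angle A degrees to (360 - A) degrees, which sends a reading of T minutes past 12:00 to (720 - T) minutes past 12:00.
Mirror reads 4:58 = 298 minutes past 12:00.
Actual time: (720 - 298) mod 720 = 422 minutes = 7:02.

Final answer: 7:02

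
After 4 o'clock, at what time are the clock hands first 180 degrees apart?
For hands to be 180 degrees apart: |30H - 5.5t| = 180
With H = 4: t = (30 x 4 + 180)/5.5 = 54.55 or t = (30 x 4 - 180)/5.5 = -10.91
First valid solution (0 < t < 60): t = 54.55 minutes
The hands are opposite at 54.55 minutes past 4:00.

Final answer: 54.55 minutes past 4:00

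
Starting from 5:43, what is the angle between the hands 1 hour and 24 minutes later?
First find the time 1 hour and 24 minutes after 5:43.
Total minutes: 5 x 60 + 43 + 1 x 60 + 24 = 427.
427 mod 720 = 427 minutes = 7:07.
Now compute the angle at 7:07:
Hour hand: 7 x 30 + 7 x 0.5 = 213.5 degrees
Minute hand: 7 x 6 = 42 degrees
Difference: |213.5 - 42| = 171.5 degrees
The angle is 171.5 degrees

Final answer: 171.5 degrees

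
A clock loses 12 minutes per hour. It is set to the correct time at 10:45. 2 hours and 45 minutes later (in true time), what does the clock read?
For every 60 true minutes, the faulty clock advances 60 - 12 = 48 minutes.
True elapsed: 2 hours and 45 minutes = 165 minutes.
Faulty clock advances: 165 x 48/60 = 132 minutes (drift: 33 minutes behind).
Shown time: 10:45 + 132 minutes = 12:57.

Final answer: 12:57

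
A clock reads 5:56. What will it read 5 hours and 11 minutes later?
Starting time: 5:56
Adding 11 minutes to 56 minutes: 56 + 11 = 67 minutes = 1 hour and 7 minutes
Adding 5 hours: 5 + 5 + 1 (carry) = 11
Final time: 11:07

Final answer: 11:07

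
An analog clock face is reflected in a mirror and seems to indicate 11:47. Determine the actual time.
Reflection across the vertical (12-6) axis maps a hand at angle A degrees to (360 - A) degrees, which sends a reading of T minutes past 12:00 to (720 - T) minutes past 12:00.
Mirror reads 11:47 = 707 minutes past 12:00.
Actual time: (720 - 707) mod 720 = 13 minutes = 12:13.

Final answer: 12:13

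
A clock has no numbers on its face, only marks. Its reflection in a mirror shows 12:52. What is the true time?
Reflection across the vertical (12-6) axis maps a hand at angle A degrees to (360 - A) degrees, which sends a reading of T minutes past 12:00 to (720 - T) minutes past 12:00.
Mirror reads 12:52 = 52 minutes past 12:00.
Actual time: (720 - 52) mod 720 = 668 minutes = 11:08.

Final answer: 11:08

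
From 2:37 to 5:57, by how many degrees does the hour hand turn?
The hour hand moves 0.5 degrees per minute.
Time elapsed: 5:57 - 2:37 = 200 minutes
Angular displacement: 200 x 0.5 = 100 degrees

Final answer: 100 degrees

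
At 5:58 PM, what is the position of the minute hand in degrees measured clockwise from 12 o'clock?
The minute hand moves 6 degrees per minute.
At 5:58: 58 x 6 = 348 degrees

Final answer: 348 degrees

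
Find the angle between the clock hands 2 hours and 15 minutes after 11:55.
First find the time 2 hours and 15 minutes after 11:55.
Total minutes: 11 x 60 + 55 + 2 x 60 + 15 = 850.
850 mod 720 = 130 minutes = 2:10.
Now compute the angle at 2:10:
Hour hand: 2 x 30 + 10 x 0.5 = 65 degrees
Minute hand: 10 x 6 = 60 degrees
Difference: |65 - 60| = 5 degrees
The angle is 5 degrees

Final answer: 5 degrees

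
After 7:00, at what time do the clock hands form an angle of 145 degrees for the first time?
At t minutes past 7:00, the hour hand is at 30 x 7 + 0.5t degrees and the minute hand is at 6t degrees.
The smaller angle between them is 145 degrees when |30H - 5.5t| = 145 or |30H - 5.5t| = 215.
With H = 7, solve 30 x 7 - 5.5t = +/- target for each target:
  t = (30 x 7 - 145) / 5.5 = 11.82
  t = (30 x 7 + 145) / 5.5 = 64.55 (outside (0, 60))
  t = (30 x 7 - 215) / 5.5 = -0.91 (outside (0, 60))
  t = (30 x 7 + 215) / 5.5 = 77.27 (outside (0, 60))
Valid solutions in (0, 60): {11.82} minutes.
The first occurrence is t = 11.82 minutes.
The hands form a 145-degree angle at 11.82 minutes past 7:00.

Final answer: 11.82 minutes past 7:00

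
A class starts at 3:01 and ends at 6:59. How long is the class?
From 3:01 to 6:59:
(6 x 60 + 59) - (3 x 60 + 1) = 419 - 181 = 238 minutes
= 3 hours and 58 minutes

Final answer: 3 hours and 58 minutes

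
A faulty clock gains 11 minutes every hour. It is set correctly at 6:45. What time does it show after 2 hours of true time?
For every 60 true minutes, the faulty clock advances 60 + 11 = 71 minutes.
True elapsed: 2 hours = 120 minutes.
Faulty clock advances: 120 x 71/60 = 142 minutes (drift: 22 minutes ahead).
Shown time: 6:45 + 142 minutes = 9:07.

Final answer: 9:07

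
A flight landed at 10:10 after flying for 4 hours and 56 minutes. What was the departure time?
Starting time: 10:10 = 610 total minutes past 12:00
Subtracting: 4 hours and 56 minutes = 296 minutes
610 - 296 = 314 minutes
= 5 hours and 14 minutes past 12:00 = 5:14

Final answer: 5:14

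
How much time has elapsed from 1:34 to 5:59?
From 1:34 to 5:59:
(5 x 60 + 59) - (1 x 60 + 34) = 359 - 94 = 265 minutes
= 4 hours and 25 minutes

Final answer: 4 hours and 25 minutes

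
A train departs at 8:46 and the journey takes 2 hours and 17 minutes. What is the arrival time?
Starting time: 8:46
Adding 17 minutes to 46 minutes: 46 + 17 = 63 minutes = 1 hour and 3 minutes
Adding 2 hours: 8 + 2 + 1 (carry) = 11
Final time: 11:03

Final answer: 11:03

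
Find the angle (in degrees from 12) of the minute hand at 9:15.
The minute hand moves 6 degrees per minute.
At 9:15: 15 x 6 = 90 degrees

Final answer: 90 degrees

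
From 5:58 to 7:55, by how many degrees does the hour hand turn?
The hour hand moves 0.5 degrees per minute.
Time elapsed: 7:55 - 5:58 = 117 minutes
Angular displacement: 117 x 0.5 = 58.5 degrees

Final answer: 58.5 degrees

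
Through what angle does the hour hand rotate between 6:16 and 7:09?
The hour hand moves 0.5 degrees per minute.
Time elapsed: 7:09 - 6:16 = 53 minutes
Angular displacement: 53 x 0.5 = 26.5 degrees

Final answer: 26.5 degrees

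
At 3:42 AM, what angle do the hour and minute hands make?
Hour hand position: 3 x 30 + 42 x 0.5 = 111 degrees
Minute hand position: 42 x 6 = 252 degrees
Difference: |111 - 252| = 141 degrees
The angle between the hands is 141 degrees

Final answer: 141 degrees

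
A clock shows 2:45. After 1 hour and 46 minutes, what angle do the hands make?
First find the time 1 hour and 46 minutes after 2:45.
Total minutes: 2 x 60 + 45 + 1 x 60 + 46 = 271.
271 mod 720 = 271 minutes = 4:31.
Now compute the angle at 4:31:
Hour hand: 4 x 30 + 31 x 0.5 = 135.5 degrees
Minute hand: 31 x 6 = 186 degrees
Difference: |135.5 - 186| = 50.5 degrees
The angle is 50.5 degrees

Final answer: 50.5 degrees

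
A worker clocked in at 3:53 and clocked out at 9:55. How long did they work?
From 3:53 to 9:55:
(9 x 60 + 55) - (3 x 60 + 53) = 595 - 233 = 362 minutes
= 6 hours and 2 minutes

Final answer: 6 hours and 2 minutes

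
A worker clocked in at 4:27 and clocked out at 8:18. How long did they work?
From 4:27 to 8:18:
(8 x 60 + 18) - (4 x 60 + 27) = 498 - 267 = 231 minutes
= 3 hours and 51 minutes

Final answer: 3 hours and 51 minutes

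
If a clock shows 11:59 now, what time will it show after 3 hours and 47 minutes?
Starting time: 11:59
Adding 47 minutes to 59 minutes: 59 + 47 = 106 minutes = 1 hour and 46 minutes
Adding 3 hours: 11 + 3 + 1 (carry) = 15 - 12 = 3
Final time: 3:46

Final answer: 3:46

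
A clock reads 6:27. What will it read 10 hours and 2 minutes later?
Starting time: 6:27
Adding 2 minutes to 27 minutes: 27 + 2 = 29 minutes
Adding 10 hours: 6 + 10 = 16 - 12 = 4
Final time: 4:29

Final answer: 4:29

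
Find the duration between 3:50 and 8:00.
From 3:50 to 8:00:
(8 x 60 + 0) - (3 x 60 + 50) = 480 - 230 = 250 minutes
= 4 hours and 10 minutes

Final answer: 4 hours and 10 minutes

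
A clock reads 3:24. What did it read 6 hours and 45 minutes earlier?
Starting time: 3:24 = 204 total minutes past 12:00
Subtracting: 6 hours and 45 minutes = 405 minutes
204 - 405 = -201 (negative, add 12 hours = 720) = 519 minutes
= 8 hours and 39 minutes past 12:00 = 8:39

Final answer: 8:39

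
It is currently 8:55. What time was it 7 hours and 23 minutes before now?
Starting time: 8:55 = 535 total minutes past 12:00
Subtracting: 7 hours and 23 minutes = 443 minutes
535 - 443 = 92 minutes
= 1 hour and 32 minutes past 12:00 = 1:32

Final answer: 1:32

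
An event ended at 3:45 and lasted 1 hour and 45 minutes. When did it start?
Starting time: 3:45 = 225 total minutes past 12:00
Subtracting: 1 hour and 45 minutes = 105 minutes
225 - 105 = 120 minutes
= 2 hours past 12:00 = 2:00

Final answer: 2:00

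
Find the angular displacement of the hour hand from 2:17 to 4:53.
The hour hand moves 0.5 degrees per minute.
Time elapsed: 4:53 - 2:17 = 156 minutes
Angular displacement: 156 x 0.5 = 78 degrees

Final answer: 78 degrees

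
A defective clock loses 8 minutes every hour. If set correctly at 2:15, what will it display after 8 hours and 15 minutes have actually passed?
For every 60 true minutes, the faulty clock advances 60 - 8 = 52 minutes.
True elapsed: 8 hours and 15 minutes = 495 minutes.
Faulty clock advances: 495 x 52/60 = 429 minutes (drift: 66 minutes behind).
Shown time: 2:15 + 429 minutes = 9:24.

Final answer: 9:24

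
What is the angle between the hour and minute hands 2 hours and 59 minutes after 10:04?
First find the time 2 hours and 59 minutes after 10:04.
Total minutes: 10 x 60 + 4 + 2 x 60 + 59 = 783.
783 mod 720 = 63 minutes = 1:03.
Now compute the angle at 1:03:
Hour hand: 1 x 30 + 3 x 0.5 = 31.5 degrees
Minute hand: 3 x 6 = 18 degrees
Difference: |31.5 - 18| = 13.5 degrees
The angle is 13.5 degrees

Final answer: 13.5 degrees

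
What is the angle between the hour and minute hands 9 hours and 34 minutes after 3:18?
First find the time 9 hours and 34 minutes after 3:18.
Total minutes: 3 x 60 + 18 + 9 x 60 + 34 = 772.
772 mod 720 = 52 minutes = 12:52.
Now compute the angle at 12:52:
Hour hand: 0 x 30 + 52 x 0.5 = 26 degrees
Minute hand: 52 x 6 = 312 degrees
Difference: |26 - 312| = 286 degrees
Smaller angle: 360 - 286 = 74 degrees

Final answer: 74 degrees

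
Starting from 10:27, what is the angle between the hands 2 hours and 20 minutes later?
First find the time 2 hours and 20 minutes after 10:27.
Total minutes: 10 x 60 + 27 + 2 x 60 + 20 = 767.
767 mod 720 = 47 minutes = 12:47.
Now compute the angle at 12:47:
Hour hand: 0 x 30 + 47 x 0.5 = 23.5 degrees
Minute hand: 47 x 6 = 282 degrees
Difference: |23.5 - 282| = 258.5 degrees
Smaller angle: 360 - 258.5 = 101.5 degrees

Final answer: 101.5 degrees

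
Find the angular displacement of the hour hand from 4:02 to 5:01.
The hour hand moves 0.5 degrees per minute.
Time elapsed: 5:01 - 4:02 = 59 minutes
Angular displacement: 59 x 0.5 = 29.5 degrees

Final answer: 29.5 degrees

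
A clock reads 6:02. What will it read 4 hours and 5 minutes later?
Starting time: 6:02
Adding 5 minutes to 2 minutes: 2 + 5 = 7 minutes
Adding 4 hours: 6 + 4 = 10
Final time: 10:07

Final answer: 10:07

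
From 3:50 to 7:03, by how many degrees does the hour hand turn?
The hour hand moves 0.5 degrees per minute.
Time elapsed: 7:03 - 3:50 = 193 minutes
Angular displacement: 193 x 0.5 = 96.5 degrees

Final answer: 96.5 degrees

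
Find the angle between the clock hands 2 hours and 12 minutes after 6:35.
First find the time 2 hours and 12 minutes after 6:35.
Total minutes: 6 x 60 + 35 + 2 x 60 + 12 = 527.
527 mod 720 = 527 minutes = 8:47.
Now compute the angle at 8:47:
Hour hand: 8 x 30 + 47 x 0.5 = 263.5 degrees
Minute hand: 47 x 6 = 282 degrees
Difference: |263.5 - 282| = 18.5 degrees
The angle is 18.5 degrees

Final answer: 18.5 degrees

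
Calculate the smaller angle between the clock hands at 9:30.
Hour hand position: 9 x 30 + 30 x 0.5 = 285 degrees
Minute hand position: 30 x 6 = 180 degrees
Difference: |285 - 180| = 105 degrees
The angle between the hands is 105 degrees

Final answer: 105 degrees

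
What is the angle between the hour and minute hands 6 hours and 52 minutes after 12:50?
First find the time 6 hours and 52 minutes after 12:50.
Total minutes: 12 x 60 + 50 + 6 x 60 + 52 = 1182.
1182 mod 720 = 462 minutes = 7:42.
Now compute the angle at 7:42:
Hour hand: 7 x 30 + 42 x 0.5 = 231 degrees
Minute hand: 42 x 6 = 252 degrees
Difference: |231 - 252| = 21 degrees
The angle is 21 degrees

Final answer: 21 degrees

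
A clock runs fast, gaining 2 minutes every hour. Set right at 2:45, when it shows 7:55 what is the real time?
For every 60 true minutes, the faulty clock advances 62 minutes, so 1 faulty-clock minute corresponds to 60/62 true minutes.
From 2:45 to 7:55 on the faulty dial is 310 minutes.
True elapsed: 310 x 60/62 = 300 minutes = 5 hours.
True time: 2:45 + 5 hours = 7:45.

Final answer: 7:45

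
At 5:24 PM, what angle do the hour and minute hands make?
Hour hand position: 5 x 30 + 24 x 0.5 = 162 degrees
Minute hand position: 24 x 6 = 144 degrees
Difference: |162 - 144| = 18 degrees
The angle between the hands is 18 degrees

Final answer: 18 degrees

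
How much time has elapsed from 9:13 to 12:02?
From 9:13 to 12:02:
(12 x 60 + 2) - (9 x 60 + 13) = 722 - 553 = 169 minutes
= 2 hours and 49 minutes

Final answer: 2 hours and 49 minutes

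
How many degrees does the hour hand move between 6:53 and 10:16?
The hour hand moves 0.5 degrees per minute.
Time elapsed: 10:16 - 6:53 = 203 minutes
Angular displacement: 203 x 0.5 = 101.5 degrees

Final answer: 101.5 degrees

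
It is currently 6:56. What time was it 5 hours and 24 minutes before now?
Starting time: 6:56 = 416 total minutes past 12:00
Subtracting: 5 hours and 24 minutes = 324 minutes
416 - 324 = 92 minutes
= 1 hour and 32 minutes past 12:00 = 1:32

Final answer: 1:32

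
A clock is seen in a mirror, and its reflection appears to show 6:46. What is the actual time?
Reflection across the vertical (12-6) axis maps a hand at angle A degrees to (360 - A) degrees, which sends a reading of T minutes past 12:00 to (720 - T) minutes past 12:00.
Mirror reads 6:46 = 406 minutes past 12:00.
Actual time: (720 - 406) mod 720 = 314 minutes = 5:14.

Final answer: 5:14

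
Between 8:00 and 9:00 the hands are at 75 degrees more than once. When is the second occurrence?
At t minutes past 8:00, the hour hand is at 30 x 8 + 0.5t degrees and the minute hand is at 6t degrees.
The smaller angle between them is 75 degrees when |30H - 5.5t| = 75 or |30H - 5.5t| = 285.
With H = 8, solve 30 x 8 - 5.5t = +/- target for each target:
  t = (30 x 8 - 75) / 5.5 = 30
  t = (30 x 8 + 75) / 5.5 = 57.27
  t = (30 x 8 - 285) / 5.5 = -8.18 (outside (0, 60))
  t = (30 x 8 + 285) / 5.5 = 95.45 (outside (0, 60))
Valid solutions in (0, 60): {30, 57.27} minutes.
The second occurrence is t = 57.27 minutes.
The hands form a 75-degree angle at 57.27 minutes past 8:00.

Final answer: 57.27 minutes past 8:00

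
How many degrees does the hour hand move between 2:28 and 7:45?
The hour hand moves 0.5 degrees per minute.
Time elapsed: 7:45 - 2:28 = 317 minutes
Angular displacement: 317 x 0.5 = 158.5 degrees

Final answer: 158.5 degrees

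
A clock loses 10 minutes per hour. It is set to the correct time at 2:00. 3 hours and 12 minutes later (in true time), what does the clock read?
For every 60 true minutes, the faulty clock advances 60 - 10 = 50 minutes.
True elapsed: 3 hours and 12 minutes = 192 minutes.
Faulty clock advances: 192 x 50/60 = 160 minutes (drift: 32 minutes behind).
Shown time: 2:00 + 160 minutes = 4:40.

Final answer: 4:40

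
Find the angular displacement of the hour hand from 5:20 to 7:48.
The hour hand moves 0.5 degrees per minute.
Time elapsed: 7:48 - 5:20 = 148 minutes
Angular displacement: 148 x 0.5 = 74 degrees

Final answer: 74 degrees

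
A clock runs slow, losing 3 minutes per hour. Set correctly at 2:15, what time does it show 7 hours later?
For every 60 true minutes, the faulty clock advances 60 - 3 = 57 minutes.
True elapsed: 7 hours = 420 minutes.
Faulty clock advances: 420 x 57/60 = 399 minutes (drift: 21 minutes behind).
Shown time: 2:15 + 399 minutes = 8:54.

Final answer: 8:54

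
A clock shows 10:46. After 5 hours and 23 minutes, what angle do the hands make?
First find the time 5 hours and 23 minutes after 10:46.
Total minutes: 10 x 60 + 46 + 5 x 60 + 23 = 969.
969 mod 720 = 249 minutes = 4:09.
Now compute the angle at 4:09:
Hour hand: 4 x 30 + 9 x 0.5 = 124.5 degrees
Minute hand: 9 x 6 = 54 degrees
Difference: |124.5 - 54| = 70.5 degrees
The angle is 70.5 degrees

Final answer: 70.5 degrees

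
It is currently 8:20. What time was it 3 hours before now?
Starting time: 8:20 = 500 total minutes past 12:00
Subtracting: 3 hours = 180 minutes
500 - 180 = 320 minutes
= 5 hours and 20 minutes past 12:00 = 5:20

Final answer: 5:20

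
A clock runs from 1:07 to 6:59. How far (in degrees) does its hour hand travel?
The hour hand moves 0.5 degrees per minute.
Time elapsed: 6:59 - 1:07 = 352 minutes
Angular displacement: 352 x 0.5 = 176 degrees

Final answer: 176 degrees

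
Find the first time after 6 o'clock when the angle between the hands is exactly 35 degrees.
At t minutes past 6:00, the hour hand is at 30 x 6 + 0.5t degrees and the minute hand is at 6t degrees.
The smaller angle between them is 35 degrees when |30H - 5.5t| = 35 or |30H - 5.5t| = 325.
With H = 6, solve 30 x 6 - 5.5t = +/- target for each target:
  t = (30 x 6 - 35) / 5.5 = 26.36
  t = (30 x 6 + 35) / 5.5 = 39.09
  t = (30 x 6 - 325) / 5.5 = -26.36 (outside (0, 60))
  t = (30 x 6 + 325) / 5.5 = 91.82 (outside (0, 60))
Valid solutions in (0, 60): {26.36, 39.09} minutes.
The first occurrence is t = 26.36 minutes.
The hands form a 35-degree angle at 26.36 minutes past 6:00.

Final answer: 26.36 minutes past 6:00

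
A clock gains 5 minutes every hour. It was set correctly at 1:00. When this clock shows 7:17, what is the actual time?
For every 60 true minutes, the faulty clock advances 65 minutes, so 1 faulty-clock minute corresponds to 60/65 true minutes.
From 1:00 to 7:17 on the faulty dial is 377 minutes.
True elapsed: 377 x 60/65 = 348 minutes = 5 hours and 48 minutes.
True time: 1:00 + 5 hours and 48 minutes = 6:48.

Final answer: 6:48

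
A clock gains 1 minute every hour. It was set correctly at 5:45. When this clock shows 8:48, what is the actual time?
For every 60 true minutes, the faulty clock advances 61 minutes, so 1 faulty-clock minute corresponds to 60/61 true minutes.
From 5:45 to 8:48 on the faulty dial is 183 minutes.
True elapsed: 183 x 60/61 = 180 minutes = 3 hours.
True time: 5:45 + 3 hours = 8:45.

Final answer: 8:45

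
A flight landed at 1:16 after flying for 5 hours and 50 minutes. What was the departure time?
Starting time: 1:16 = 76 total minutes past 12:00
Subtracting: 5 hours and 50 minutes = 350 minutes
76 - 350 = -274 (negative, add 12 hours = 720) = 446 minutes
= 7 hours and 26 minutes past 12:00 = 7:26

Final answer: 7:26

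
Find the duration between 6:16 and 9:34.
From 6:16 to 9:34:
(9 x 60 + 34) - (6 x 60 + 16) = 574 - 376 = 198 minutes
= 3 hours and 18 minutes

Final answer: 3 hours and 18 minutes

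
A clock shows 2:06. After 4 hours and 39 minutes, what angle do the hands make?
First find the time 4 hours and 39 minutes after 2:06.
Total minutes: 2 x 60 + 6 + 4 x 60 + 39 = 405.
405 mod 720 = 405 minutes = 6:45.
Now compute the angle at 6:45:
Hour hand: 6 x 30 + 45 x 0.5 = 202.5 degrees
Minute hand: 45 x 6 = 270 degrees
Difference: |202.5 - 270| = 67.5 degrees
The angle is 67.5 degrees

Final answer: 67.5 degrees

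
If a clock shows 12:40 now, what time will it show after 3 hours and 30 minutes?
Starting time: 12:40
Adding 30 minutes to 40 minutes: 40 + 30 = 70 minutes = 1 hour and 10 minutes
Adding 3 hours: 12 + 3 + 1 (carry) = 16 - 12 = 4
Final time: 4:10

Final answer: 4:10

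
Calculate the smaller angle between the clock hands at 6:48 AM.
Hour hand position: 6 x 30 + 48 x 0.5 = 204 degrees
Minute hand position: 48 x 6 = 288 degrees
Difference: |204 - 288| = 84 degrees
The angle between the hands is 84 degrees

Final answer: 84 degrees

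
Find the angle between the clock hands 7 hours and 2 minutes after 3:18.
First find the time 7 hours and 2 minutes after 3:18.
Total minutes: 3 x 60 + 18 + 7 x 60 + 2 = 620.
620 mod 720 = 620 minutes = 10:20.
Now compute the angle at 10:20:
Hour hand: 10 x 30 + 20 x 0.5 = 310 degrees
Minute hand: 20 x 6 = 120 degrees
Difference: |310 - 120| = 190 degrees
Smaller angle: 360 - 190 = 170 degrees

Final answer: 170 degrees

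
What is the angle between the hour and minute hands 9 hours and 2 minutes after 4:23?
First find the time 9 hours and 2 minutes after 4:23.
Total minutes: 4 x 60 + 23 + 9 x 60 + 2 = 805.
805 mod 720 = 85 minutes = 1:25.
Now compute the angle at 1:25:
Hour hand: 1 x 30 + 25 x 0.5 = 42.5 degrees
Minute hand: 25 x 6 = 150 degrees
Difference: |42.5 - 150| = 107.5 degrees
The angle is 107.5 degrees

Final answer: 107.5 degrees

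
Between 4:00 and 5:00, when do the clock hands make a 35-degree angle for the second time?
At t minutes past 4:00, the hour hand is at 30 x 4 + 0.5t degrees and the minute hand is at 6t degrees.
The smaller angle between them is 35 degrees when |30H - 5.5t| = 35 or |30H - 5.5t| = 325.
With H = 4, solve 30 x 4 - 5.5t = +/- target for each target:
  t = (30 x 4 - 35) / 5.5 = 15.45
  t = (30 x 4 + 35) / 5.5 = 28.18
  t = (30 x 4 - 325) / 5.5 = -37.27 (outside (0, 60))
  t = (30 x 4 + 325) / 5.5 = 80.91 (outside (0, 60))
Valid solutions in (0, 60): {15.45, 28.18} minutes.
The second occurrence is t = 28.18 minutes.
The hands form a 35-degree angle at 28.18 minutes past 4:00.

Final answer: 28.18 minutes past 4:00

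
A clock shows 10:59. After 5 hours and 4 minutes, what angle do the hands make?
First find the time 5 hours and 4 minutes after 10:59.
Total minutes: 10 x 60 + 59 + 5 x 60 + 4 = 963.
963 mod 720 = 243 minutes = 4:03.
Now compute the angle at 4:03:
Hour hand: 4 x 30 + 3 x 0.5 = 121.5 degrees
Minute hand: 3 x 6 = 18 degrees
Difference: |121.5 - 18| = 103.5 degrees
The angle is 103.5 degrees

Final answer: 103.5 degrees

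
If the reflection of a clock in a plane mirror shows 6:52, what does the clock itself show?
Reflection across the vertical (12-6) axis maps a hand at angle A degrees to (360 - A) degrees, which sends a reading of T minutes past 12:00 to (720 - T) minutes past 12:00.
Mirror reads 6:52 = 412 minutes past 12:00.
Actual time: (720 - 412) mod 720 = 308 minutes = 5:08.

Final answer: 5:08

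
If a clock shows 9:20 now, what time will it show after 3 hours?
Starting time: 9:20
Adding 0 minutes to 20 minutes: 20 + 0 = 20 minutes
Adding 3 hours: 9 + 3 = 12
Final time: 12:20

Final answer: 12:20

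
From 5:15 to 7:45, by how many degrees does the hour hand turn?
The hour hand moves 0.5 degrees per minute.
Time elapsed: 7:45 - 5:15 = 150 minutes
Angular displacement: 150 x 0.5 = 75 degrees

Final answer: 75 degrees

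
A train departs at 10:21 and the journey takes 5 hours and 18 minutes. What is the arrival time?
Starting time: 10:21
Adding 18 minutes to 21 minutes: 21 + 18 = 39 minutes
Adding 5 hours: 10 + 5 = 15 - 12 = 3
Final time: 3:39

Final answer: 3:39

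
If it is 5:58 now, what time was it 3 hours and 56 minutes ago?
Starting time: 5:58 = 358 total minutes past 12:00
Subtracting: 3 hours and 56 minutes = 236 minutes
358 - 236 = 122 minutes
= 2 hours and 2 minutes past 12:00 = 2:02

Final answer: 2:02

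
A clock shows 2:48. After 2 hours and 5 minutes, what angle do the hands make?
First find the time 2 hours and 5 minutes after 2:48.
Total minutes: 2 x 60 + 48 + 2 x 60 + 5 = 293.
293 mod 720 = 293 minutes = 4:53.
Now compute the angle at 4:53:
Hour hand: 4 x 30 + 53 x 0.5 = 146.5 degrees
Minute hand: 53 x 6 = 318 degrees
Difference: |146.5 - 318| = 171.5 degrees
The angle is 171.5 degrees

Final answer: 171.5 degrees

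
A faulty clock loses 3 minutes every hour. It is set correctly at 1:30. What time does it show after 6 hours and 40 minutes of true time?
For every 60 true minutes, the faulty clock advances 60 - 3 = 57 minutes.
True elapsed: 6 hours and 40 minutes = 400 minutes.
Faulty clock advances: 400 x 57/60 = 380 minutes (drift: 20 minutes behind).
Shown time: 1:30 + 380 minutes = 7:50.

Final answer: 7:50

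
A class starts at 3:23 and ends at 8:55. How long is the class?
From 3:23 to 8:55:
(8 x 60 + 55) - (3 x 60 + 23) = 535 - 203 = 332 minutes
= 5 hours and 32 minutes

Final answer: 5 hours and 32 minutes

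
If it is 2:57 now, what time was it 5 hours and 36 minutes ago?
Starting time: 2:57 = 177 total minutes past 12:00
Subtracting: 5 hours and 36 minutes = 336 minutes
177 - 336 = -159 (negative, add 12 hours = 720) = 561 minutes
= 9 hours and 21 minutes past 12:00 = 9:21

Final answer: 9:21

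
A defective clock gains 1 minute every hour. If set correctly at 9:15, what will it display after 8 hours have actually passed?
For every 60 true minutes, the faulty clock advances 60 + 1 = 61 minutes.
True elapsed: 8 hours = 480 minutes.
Faulty clock advances: 480 x 61/60 = 488 minutes (drift: 8 minutes ahead).
Shown time: 9:15 + 488 minutes = 5:23.

Final answer: 5:23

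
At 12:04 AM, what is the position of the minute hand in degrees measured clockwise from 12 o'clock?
The minute hand moves 6 degrees per minute.
At 12:04: 4 x 6 = 24 degrees

Final answer: 24 degrees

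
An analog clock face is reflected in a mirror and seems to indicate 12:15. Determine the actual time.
Reflection across the vertical (12-6) axis maps a hand at angle A degrees to (360 - A) degrees, which sends a reading of T minutes past 12:00 to (720 - T) minutes past 12:00.
Mirror reads 12:15 = 15 minutes past 12:00.
Actual time: (720 - 15) mod 720 = 705 minutes = 11:45.

Final answer: 11:45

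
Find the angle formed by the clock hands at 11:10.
Hour hand position: 11 x 30 + 10 x 0.5 = 335 degrees
Minute hand position: 10 x 6 = 60 degrees
Difference: |335 - 60| = 275 degrees
Since 275 > 180, the smaller angle is 360 - 275 = 85 degrees

Final answer: 85 degrees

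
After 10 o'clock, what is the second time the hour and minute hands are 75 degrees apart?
At t minutes past 10:00, the hour hand is at 30 x 10 + 0.5t degrees and the minute hand is at 6t degrees.
The smaller angle between them is 75 degrees when |30H - 5.5t| = 75 or |30H - 5.5t| = 285.
With H = 10, solve 30 x 10 - 5.5t = +/- target for each target:
  t = (30 x 10 - 75) / 5.5 = 40.91
  t = (30 x 10 + 75) / 5.5 = 68.18 (outside (0, 60))
  t = (30 x 10 - 285) / 5.5 = 2.73
  t = (30 x 10 + 285) / 5.5 = 106.36 (outside (0, 60))
Valid solutions in (0, 60): {2.73, 40.91} minutes.
The second occurrence is t = 40.91 minutes.
The hands form a 75-degree angle at 40.91 minutes past 10:00.

Final answer: 40.91 minutes past 10:00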